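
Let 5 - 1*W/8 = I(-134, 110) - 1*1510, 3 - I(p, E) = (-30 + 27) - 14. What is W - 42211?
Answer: -30251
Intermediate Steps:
I(p, E) = 20 (I(p, E) = 3 - ((-30 + 27) - 14) = 3 - (-3 - 14) = 3 - 1*(-17) = 3 + 17 = 20)
W = 11960 (W = 40 - 8*(20 - 1*1510) = 40 - 8*(20 - 1510) = 40 - 8*(-1490) = 40 + 11920 = 11960)
W - 42211 = 11960 - 42211 = -30251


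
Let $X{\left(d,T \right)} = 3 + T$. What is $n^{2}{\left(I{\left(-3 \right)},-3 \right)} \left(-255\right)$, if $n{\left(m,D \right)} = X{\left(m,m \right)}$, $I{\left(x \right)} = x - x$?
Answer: $-2295$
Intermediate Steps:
$I{\left(x \right)} = 0$
$n{\left(m,D \right)} = 3 + m$
$n^{2}{\left(I{\left(-3 \right)},-3 \right)} \left(-255\right) = \left(3 + 0\right)^{2} \left(-255\right) = 3^{2} \left(-255\right) = 9 \left(-255\right) = -2295$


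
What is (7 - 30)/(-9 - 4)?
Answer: 23/13 ≈ 1.7692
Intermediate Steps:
(7 - 30)/(-9 - 4) = -23/(-13) = -1/13*(-23) = 23/13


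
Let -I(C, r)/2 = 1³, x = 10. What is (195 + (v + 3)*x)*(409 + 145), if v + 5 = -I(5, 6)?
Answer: 108030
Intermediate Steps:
I(C, r) = -2 (I(C, r) = -2*1³ = -2*1 = -2)
v = -3 (v = -5 - 1*(-2) = -5 + 2 = -3)
(195 + (v + 3)*x)*(409 + 145) = (195 + (-3 + 3)*10)*(409 + 145) = (195 + 0*10)*554 = (195 + 0)*554 = 195*554 = 108030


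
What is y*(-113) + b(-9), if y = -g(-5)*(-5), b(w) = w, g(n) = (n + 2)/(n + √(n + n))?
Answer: -1758/7 - 339*I*√10/7 ≈ -251.14 - 153.14*I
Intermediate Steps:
g(n) = (2 + n)/(n + √2*√n) (g(n) = (2 + n)/(n + √(2*n)) = (2 + n)/(n + √2*√n))
y = -15/(-5 + I*√10) (y = -(2 - 5)/(-5 + √2*√(-5))*(-5) = -(-3)/(-5 + √2*(I*√5))*(-5) = -(-3)/(-5 + I*√10)*(-5) = (3/(-5 + I*√10))*(-5) = -15/(-5 + I*√10) ≈ 2.1429 + 1.3553*I)
y*(-113) + b(-9) = (15/7 + 3*I*√10/7)*(-113) - 9 = (-1695/7 - 339*I*√10/7) - 9 = -1758/7 - 339*I*√10/7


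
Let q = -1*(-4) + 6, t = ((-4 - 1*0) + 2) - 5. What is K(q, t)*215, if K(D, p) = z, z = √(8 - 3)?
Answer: 215*√5 ≈ 480.75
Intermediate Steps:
t = -7 (t = ((-4 + 0) + 2) - 5 = (-4 + 2) - 5 = -2 - 5 = -7)
q = 10 (q = 4 + 6 = 10)
z = √5 ≈ 2.2361
K(D, p) = √5
K(q, t)*215 = √5*215 = 215*√5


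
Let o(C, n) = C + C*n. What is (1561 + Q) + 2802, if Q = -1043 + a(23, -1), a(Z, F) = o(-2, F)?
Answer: 3320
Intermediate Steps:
a(Z, F) = -2 - 2*F (a(Z, F) = -2*(1 + F) = -2 - 2*F)
Q = -1043 (Q = -1043 + (-2 - 2*(-1)) = -1043 + (-2 + 2) = -1043 + 0 = -1043)
(1561 + Q) + 2802 = (1561 - 1043) + 2802 = 518 + 2802 = 3320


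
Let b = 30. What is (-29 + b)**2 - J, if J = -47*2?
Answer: 95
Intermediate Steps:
J = -94
(-29 + b)**2 - J = (-29 + 30)**2 - 1*(-94) = 1**2 + 94 = 1 + 94 = 95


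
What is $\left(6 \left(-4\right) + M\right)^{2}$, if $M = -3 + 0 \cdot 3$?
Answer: $729$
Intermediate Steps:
$M = -3$ ($M = -3 + 0 = -3$)
$\left(6 \left(-4\right) + M\right)^{2} = \left(6 \left(-4\right) - 3\right)^{2} = \left(-24 - 3\right)^{2} = \left(-27\right)^{2} = 729$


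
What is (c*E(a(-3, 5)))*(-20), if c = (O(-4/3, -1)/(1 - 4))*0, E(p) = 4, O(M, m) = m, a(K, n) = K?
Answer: 0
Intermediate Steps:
c = 0 (c = (-1/(1 - 4))*0 = (-1/(-3))*0 = -⅓*(-1)*0 = (⅓)*0 = 0)
(c*E(a(-3, 5)))*(-20) = (0*4)*(-20) = 0*(-20) = 0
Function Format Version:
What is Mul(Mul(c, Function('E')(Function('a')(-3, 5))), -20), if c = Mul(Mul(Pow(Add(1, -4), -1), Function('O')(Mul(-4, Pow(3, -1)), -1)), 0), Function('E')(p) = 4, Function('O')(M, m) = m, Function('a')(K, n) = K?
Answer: 0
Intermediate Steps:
c = 0 (c = Mul(Mul(Pow(Add(1, -4), -1), -1), 0) = Mul(Mul(Pow(-3, -1), -1), 0) = Mul(Mul(Rational(-1, 3), -1), 0) = Mul(Rational(1, 3), 0) = 0)
Mul(Mul(c, Function('E')(Function('a')(-3, 5))), -20) = Mul(Mul(0, 4), -20) = Mul(0, -20) = 0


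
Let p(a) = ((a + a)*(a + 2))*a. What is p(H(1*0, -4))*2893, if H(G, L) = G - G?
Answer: 0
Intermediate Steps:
H(G, L) = 0
p(a) = 2*a²*(2 + a) (p(a) = ((2*a)*(2 + a))*a = (2*a*(2 + a))*a = 2*a²*(2 + a))
p(H(1*0, -4))*2893 = (2*0²*(2 + 0))*2893 = (2*0*2)*2893 = 0*2893 = 0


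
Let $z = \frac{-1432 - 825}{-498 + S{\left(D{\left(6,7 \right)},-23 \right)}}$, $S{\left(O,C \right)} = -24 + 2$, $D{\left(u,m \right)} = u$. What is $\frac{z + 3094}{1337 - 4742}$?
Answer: $- \frac{1611137}{1770600} \approx -0.90994$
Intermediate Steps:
$S{\left(O,C \right)} = -22$
$z = \frac{2257}{520}$ ($z = \frac{-1432 - 825}{-498 - 22} = - \frac{2257}{-520} = \left(-2257\right) \left(- \frac{1}{520}\right) = \frac{2257}{520} \approx 4.3404$)
$\frac{z + 3094}{1337 - 4742} = \frac{\frac{2257}{520} + 3094}{1337 - 4742} = \frac{1611137}{520 \left(-3405\right)} = \frac{1611137}{520} \left(- \frac{1}{3405}\right) = - \frac{1611137}{1770600}$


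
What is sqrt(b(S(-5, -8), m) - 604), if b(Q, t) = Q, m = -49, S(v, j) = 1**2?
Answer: 3*I*sqrt(67) ≈ 24.556*I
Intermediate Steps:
S(v, j) = 1
sqrt(b(S(-5, -8), m) - 604) = sqrt(1 - 604) = sqrt(-603) = 3*I*sqrt(67)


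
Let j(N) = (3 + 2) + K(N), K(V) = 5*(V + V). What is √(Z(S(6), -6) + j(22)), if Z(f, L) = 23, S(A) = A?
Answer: 2*√62 ≈ 15.748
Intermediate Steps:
K(V) = 10*V (K(V) = 5*(2*V) = 10*V)
j(N) = 5 + 10*N (j(N) = (3 + 2) + 10*N = 5 + 10*N)
√(Z(S(6), -6) + j(22)) = √(23 + (5 + 10*22)) = √(23 + (5 + 220)) = √(23 + 225) = √248 = 2*√62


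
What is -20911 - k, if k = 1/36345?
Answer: -760010296/36345 ≈ -20911.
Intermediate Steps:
k = 1/36345 ≈ 2.7514e-5
-20911 - k = -20911 - 1*1/36345 = -20911 - 1/36345 = -760010296/36345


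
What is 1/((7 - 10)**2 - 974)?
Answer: -1/965 ≈ -0.0010363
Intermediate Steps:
1/((7 - 10)**2 - 974) = 1/((-3)**2 - 974) = 1/(9 - 974) = 1/(-965) = -1/965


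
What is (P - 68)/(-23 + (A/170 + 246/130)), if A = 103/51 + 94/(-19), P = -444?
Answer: 1096442880/45238793 ≈ 24.237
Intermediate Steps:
A = -2837/969 (A = 103*(1/51) + 94*(-1/19) = 103/51 - 94/19 = -2837/969 ≈ -2.9278)
(P - 68)/(-23 + (A/170 + 246/130)) = (-444 - 68)/(-23 + (-2837/969/170 + 246/130)) = -512/(-23 + (-2837/969*1/170 + 246*(1/130))) = -512/(-23 + (-2837/164730 + 123/65)) = -512/(-23 + 4015477/2141490) = -512/(-45238793/2141490) = -512*(-2141490/45238793) = 1096442880/45238793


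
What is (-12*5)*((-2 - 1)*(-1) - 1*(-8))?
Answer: -660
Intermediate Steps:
(-12*5)*((-2 - 1)*(-1) - 1*(-8)) = -60*(-3*(-1) + 8) = -60*(3 + 8) = -60*11 = -660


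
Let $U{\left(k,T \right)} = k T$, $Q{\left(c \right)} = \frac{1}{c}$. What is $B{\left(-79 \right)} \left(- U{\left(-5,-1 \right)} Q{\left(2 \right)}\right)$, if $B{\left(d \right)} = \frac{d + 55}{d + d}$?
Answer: $- \frac{30}{79} \approx -0.37975$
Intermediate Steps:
$B{\left(d \right)} = \frac{55 + d}{2 d}$
$U{\left(k,T \right)} = T k$
$B{\left(-79 \right)} \left(- U{\left(-5,-1 \right)} Q{\left(2 \right)}\right) = \frac{55 - 79}{2 \left(-79\right)} \left(- \frac{\left(-1\right) \left(-5\right)}{2}\right) = \frac{1}{2} \left(- \frac{1}{79}\right) \left(-24\right) \left(- \frac{5}{2}\right) = \frac{12 \left(\left(-1\right) \frac{5}{2}\right)}{79} = \frac{12}{79} \left(- \frac{5}{2}\right) = - \frac{30}{79}$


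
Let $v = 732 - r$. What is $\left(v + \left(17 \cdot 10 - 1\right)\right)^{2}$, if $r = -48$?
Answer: $900601$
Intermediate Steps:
$v = 780$ ($v = 732 - -48 = 732 + 48 = 780$)
$\left(v + \left(17 \cdot 10 - 1\right)\right)^{2} = \left(780 + \left(17 \cdot 10 - 1\right)\right)^{2} = \left(780 + \left(170 - 1\right)\right)^{2} = \left(780 + 169\right)^{2} = 949^{2} = 900601$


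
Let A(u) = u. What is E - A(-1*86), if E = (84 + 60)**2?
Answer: 20822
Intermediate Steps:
E = 20736 (E = 144**2 = 20736)
E - A(-1*86) = 20736 - (-1)*86 = 20736 - 1*(-86) = 20736 + 86 = 20822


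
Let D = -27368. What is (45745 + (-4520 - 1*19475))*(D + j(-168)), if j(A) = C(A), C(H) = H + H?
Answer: -602562000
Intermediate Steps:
C(H) = 2*H
j(A) = 2*A
(45745 + (-4520 - 1*19475))*(D + j(-168)) = (45745 + (-4520 - 1*19475))*(-27368 + 2*(-168)) = (45745 + (-4520 - 19475))*(-27368 - 336) = (45745 - 23995)*(-27704) = 21750*(-27704) = -602562000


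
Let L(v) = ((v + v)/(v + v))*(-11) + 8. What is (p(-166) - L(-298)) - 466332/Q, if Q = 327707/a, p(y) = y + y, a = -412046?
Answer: 192042419669/327707 ≈ 5.8602e+5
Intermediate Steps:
p(y) = 2*y
Q = -327707/412046 (Q = 327707/(-412046) = 327707*(-1/412046) = -327707/412046 ≈ -0.79532)
L(v) = -3 (L(v) = ((2*v)/((2*v)))*(-11) + 8 = ((2*v)*(1/(2*v)))*(-11) + 8 = 1*(-11) + 8 = -11 + 8 = -3)
(p(-166) - L(-298)) - 466332/Q = (2*(-166) - 1*(-3)) - 466332/(-327707/412046) = (-332 + 3) - 466332*(-412046)/327707 = -329 - 1*(-192150235272/327707) = -329 + 192150235272/327707 = 192042419669/327707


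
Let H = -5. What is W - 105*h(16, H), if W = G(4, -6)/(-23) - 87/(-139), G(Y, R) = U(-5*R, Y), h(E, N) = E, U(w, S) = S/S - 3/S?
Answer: -21475975/12788 ≈ -1679.4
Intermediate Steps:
U(w, S) = 1 - 3/S
G(Y, R) = (-3 + Y)/Y
W = 7865/12788 (W = ((-3 + 4)/4)/(-23) - 87/(-139) = ((1/4)*1)*(-1/23) - 87*(-1/139) = (1/4)*(-1/23) + 87/139 = -1/92 + 87/139 = 7865/12788 ≈ 0.61503)
W - 105*h(16, H) = 7865/12788 - 105*16 = 7865/12788 - 1680 = -21475975/12788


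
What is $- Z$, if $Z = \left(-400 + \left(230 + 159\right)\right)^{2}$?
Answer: $-121$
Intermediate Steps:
$Z = 121$ ($Z = \left(-400 + 389\right)^{2} = \left(-11\right)^{2} = 121$)
$- Z = \left(-1\right) 121 = -121$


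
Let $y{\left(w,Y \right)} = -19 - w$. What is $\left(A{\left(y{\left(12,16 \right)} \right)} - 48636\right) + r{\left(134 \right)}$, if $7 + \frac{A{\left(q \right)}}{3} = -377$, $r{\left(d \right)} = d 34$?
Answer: $-45232$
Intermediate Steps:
$r{\left(d \right)} = 34 d$
$A{\left(q \right)} = -1152$ ($A{\left(q \right)} = -21 + 3 \left(-377\right) = -21 - 1131 = -1152$)
$\left(A{\left(y{\left(12,16 \right)} \right)} - 48636\right) + r{\left(134 \right)} = \left(-1152 - 48636\right) + 34 \cdot 134 = -49788 + 4556 = -45232$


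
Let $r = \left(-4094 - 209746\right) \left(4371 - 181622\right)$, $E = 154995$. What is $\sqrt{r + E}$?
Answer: $\sqrt{37903508835} \approx 1.9469 \cdot 10^{5}$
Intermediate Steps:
$r = 37903353840$ ($r = \left(-213840\right) \left(-177251\right) = 37903353840$)
$\sqrt{r + E} = \sqrt{37903353840 + 154995} = \sqrt{37903508835}$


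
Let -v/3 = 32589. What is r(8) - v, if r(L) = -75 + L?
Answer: 97700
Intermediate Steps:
v = -97767 (v = -3*32589 = -97767)
r(8) - v = (-75 + 8) - 1*(-97767) = -67 + 97767 = 97700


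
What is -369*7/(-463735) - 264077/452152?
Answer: -121293838979/209678707720 ≈ -0.57847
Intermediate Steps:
-369*7/(-463735) - 264077/452152 = -2583*(-1/463735) - 264077*1/452152 = 2583/463735 - 264077/452152 = -121293838979/209678707720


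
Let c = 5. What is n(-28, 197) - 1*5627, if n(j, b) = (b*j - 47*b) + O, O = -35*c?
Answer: -20577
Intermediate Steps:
O = -175 (O = -35*5 = -175)
n(j, b) = -175 - 47*b + b*j (n(j, b) = (b*j - 47*b) - 175 = (-47*b + b*j) - 175 = -175 - 47*b + b*j)
n(-28, 197) - 1*5627 = (-175 - 47*197 + 197*(-28)) - 1*5627 = (-175 - 9259 - 5516) - 5627 = -14950 - 5627 = -20577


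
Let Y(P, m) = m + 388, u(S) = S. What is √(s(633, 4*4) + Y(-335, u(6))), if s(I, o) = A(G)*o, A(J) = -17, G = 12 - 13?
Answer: √122 ≈ 11.045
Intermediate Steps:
G = -1
Y(P, m) = 388 + m
s(I, o) = -17*o
√(s(633, 4*4) + Y(-335, u(6))) = √(-68*4 + (388 + 6)) = √(-17*16 + 394) = √(-272 + 394) = √122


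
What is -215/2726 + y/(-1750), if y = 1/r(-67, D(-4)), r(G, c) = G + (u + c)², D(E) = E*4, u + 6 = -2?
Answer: -47878494/607046125 ≈ -0.078871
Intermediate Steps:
u = -8 (u = -6 - 2 = -8)
D(E) = 4*E
r(G, c) = G + (-8 + c)²
y = 1/509 (y = 1/(-67 + (-8 + 4*(-4))²) = 1/(-67 + (-8 - 16)²) = 1/(-67 + (-24)²) = 1/(-67 + 576) = 1/509 ≈ 0.0019646)
-215/2726 + y/(-1750) = -215/2726 + (1/509)/(-1750) = -215*1/2726 + (1/509)*(-1/1750) = -215/2726 - 1/890750 = -47878494/607046125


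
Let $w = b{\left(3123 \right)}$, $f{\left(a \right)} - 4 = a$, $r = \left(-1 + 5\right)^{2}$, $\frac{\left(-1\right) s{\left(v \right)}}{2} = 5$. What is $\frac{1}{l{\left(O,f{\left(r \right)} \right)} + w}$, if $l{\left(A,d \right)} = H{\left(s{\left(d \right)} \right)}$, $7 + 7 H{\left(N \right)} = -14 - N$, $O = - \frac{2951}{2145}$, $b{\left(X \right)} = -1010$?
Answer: $- \frac{7}{7081} \approx -0.00098856$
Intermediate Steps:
$s{\left(v \right)} = -10$ ($s{\left(v \right)} = \left(-2\right) 5 = -10$)
$r = 16$ ($r = 4^{2} = 16$)
$f{\left(a \right)} = 4 + a$
$O = - \frac{227}{165}$ ($O = \left(-2951\right) \frac{1}{2145} = - \frac{227}{165} \approx -1.3758$)
$w = -1010$
$H{\left(N \right)} = -3 - \frac{N}{7}$ ($H{\left(N \right)} = -1 + \frac{-14 - N}{7} = -1 - \left(2 + \frac{N}{7}\right) = -3 - \frac{N}{7}$)
$l{\left(A,d \right)} = - \frac{11}{7}$ ($l{\left(A,d \right)} = -3 - - \frac{10}{7} = -3 + \frac{10}{7} = - \frac{11}{7}$)
$\frac{1}{l{\left(O,f{\left(r \right)} \right)} + w} = \frac{1}{- \frac{11}{7} - 1010} = \frac{1}{- \frac{7081}{7}} = - \frac{7}{7081}$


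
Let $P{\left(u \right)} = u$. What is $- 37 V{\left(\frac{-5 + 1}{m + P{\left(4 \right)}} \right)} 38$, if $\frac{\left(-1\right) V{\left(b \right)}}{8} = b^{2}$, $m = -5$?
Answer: $179968$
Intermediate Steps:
$V{\left(b \right)} = - 8 b^{2}$
$- 37 V{\left(\frac{-5 + 1}{m + P{\left(4 \right)}} \right)} 38 = - 37 \left(- 8 \left(\frac{-5 + 1}{-5 + 4}\right)^{2}\right) 38 = - 37 \left(- 8 \left(- \frac{4}{-1}\right)^{2}\right) 38 = - 37 \left(- 8 \left(\left(-4\right) \left(-1\right)\right)^{2}\right) 38 = - 37 \left(- 8 \cdot 4^{2}\right) 38 = - 37 \left(\left(-8\right) 16\right) 38 = \left(-37\right) \left(-128\right) 38 = 4736 \cdot 38 = 179968$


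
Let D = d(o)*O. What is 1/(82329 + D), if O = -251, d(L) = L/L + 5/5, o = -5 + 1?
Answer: 1/81827 ≈ 1.2221e-5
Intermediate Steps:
o = -4
d(L) = 2 (d(L) = 1 + 5*(⅕) = 1 + 1 = 2)
D = -502 (D = 2*(-251) = -502)
1/(82329 + D) = 1/(82329 - 502) = 1/81827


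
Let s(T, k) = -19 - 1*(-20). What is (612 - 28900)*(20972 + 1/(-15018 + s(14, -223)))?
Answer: -8908924362624/15017 ≈ -5.9326e+8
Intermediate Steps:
s(T, k) = 1 (s(T, k) = -19 + 20 = 1)
(612 - 28900)*(20972 + 1/(-15018 + s(14, -223))) = (612 - 28900)*(20972 + 1/(-15018 + 1)) = -28288*(20972 + 1/(-15017)) = -28288*(20972 - 1/15017) = -28288*314936523/15017 = -8908924362624/15017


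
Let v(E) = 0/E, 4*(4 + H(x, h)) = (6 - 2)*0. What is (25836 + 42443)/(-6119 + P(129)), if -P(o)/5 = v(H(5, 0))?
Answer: -68279/6119 ≈ -11.159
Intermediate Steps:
H(x, h) = -4 (H(x, h) = -4 + ((6 - 2)*0)/4 = -4 + (4*0)/4 = -4 + (¼)*0 = -4 + 0 = -4)
v(E) = 0
P(o) = 0 (P(o) = -5*0 = 0)
(25836 + 42443)/(-6119 + P(129)) = (25836 + 42443)/(-6119 + 0) = 68279/(-6119) = 68279*(-1/6119) = -68279/6119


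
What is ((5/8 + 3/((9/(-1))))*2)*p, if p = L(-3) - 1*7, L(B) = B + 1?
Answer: -21/4 ≈ -5.2500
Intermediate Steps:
L(B) = 1 + B
p = -9 (p = (1 - 3) - 1*7 = -2 - 7 = -9)
((5/8 + 3/((9/(-1))))*2)*p = ((5/8 + 3/((9/(-1))))*2)*(-9) = ((5*(1/8) + 3/((9*(-1))))*2)*(-9) = ((5/8 + 3/(-9))*2)*(-9) = ((5/8 + 3*(-1/9))*2)*(-9) = ((5/8 - 1/3)*2)*(-9) = ((7/24)*2)*(-9) = (7/12)*(-9) = -21/4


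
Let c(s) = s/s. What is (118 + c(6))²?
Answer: 14161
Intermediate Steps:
c(s) = 1
(118 + c(6))² = (118 + 1)² = 119² = 14161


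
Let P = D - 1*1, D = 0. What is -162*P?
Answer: 162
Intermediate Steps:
P = -1 (P = 0 - 1*1 = 0 - 1 = -1)
-162*P = -162*(-1) = 162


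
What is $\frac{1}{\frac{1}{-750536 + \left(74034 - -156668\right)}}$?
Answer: $-519834$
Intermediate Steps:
$\frac{1}{\frac{1}{-750536 + \left(74034 - -156668\right)}} = \frac{1}{\frac{1}{-750536 + \left(74034 + 156668\right)}} = \frac{1}{\frac{1}{-750536 + 230702}} = \frac{1}{\frac{1}{-519834}} = \frac{1}{- \frac{1}{519834}} = -519834$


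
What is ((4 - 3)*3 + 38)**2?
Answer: 1681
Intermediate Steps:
((4 - 3)*3 + 38)**2 = (1*3 + 38)**2 = (3 + 38)**2 = 41**2 = 1681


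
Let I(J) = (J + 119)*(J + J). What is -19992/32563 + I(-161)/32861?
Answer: -216575100/1070052743 ≈ -0.20240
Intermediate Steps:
I(J) = 2*J*(119 + J) (I(J) = (119 + J)*(2*J) = 2*J*(119 + J))
-19992/32563 + I(-161)/32861 = -19992/32563 + (2*(-161)*(119 - 161))/32861 = -19992*1/32563 + (2*(-161)*(-42))*(1/32861) = -19992/32563 + 13524*(1/32861) = -19992/32563 + 13524/32861 = -216575100/1070052743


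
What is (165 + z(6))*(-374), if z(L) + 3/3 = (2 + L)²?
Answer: -85272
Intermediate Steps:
z(L) = -1 + (2 + L)²
(165 + z(6))*(-374) = (165 + (-1 + (2 + 6)²))*(-374) = (165 + (-1 + 8²))*(-374) = (165 + (-1 + 64))*(-374) = (165 + 63)*(-374) = 228*(-374) = -85272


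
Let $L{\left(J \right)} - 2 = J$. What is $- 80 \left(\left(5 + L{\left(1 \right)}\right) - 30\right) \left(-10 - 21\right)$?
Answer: $-54560$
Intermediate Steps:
$L{\left(J \right)} = 2 + J$
$- 80 \left(\left(5 + L{\left(1 \right)}\right) - 30\right) \left(-10 - 21\right) = - 80 \left(\left(5 + \left(2 + 1\right)\right) - 30\right) \left(-10 - 21\right) = - 80 \left(\left(5 + 3\right) - 30\right) \left(-31\right) = - 80 \left(8 - 30\right) \left(-31\right) = \left(-80\right) \left(-22\right) \left(-31\right) = 1760 \left(-31\right) = -54560$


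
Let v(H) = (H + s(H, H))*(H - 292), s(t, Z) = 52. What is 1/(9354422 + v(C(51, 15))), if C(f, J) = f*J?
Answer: 1/9740863 ≈ 1.0266e-7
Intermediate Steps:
C(f, J) = J*f
v(H) = (-292 + H)*(52 + H) (v(H) = (H + 52)*(H - 292) = (52 + H)*(-292 + H) = (-292 + H)*(52 + H))
1/(9354422 + v(C(51, 15))) = 1/(9354422 + (-15184 + (15*51)² - 3600*51)) = 1/(9354422 + (-15184 + 765² - 240*765)) = 1/(9354422 + (-15184 + 585225 - 183600)) = 1/(9354422 + 386441) = 1/9740863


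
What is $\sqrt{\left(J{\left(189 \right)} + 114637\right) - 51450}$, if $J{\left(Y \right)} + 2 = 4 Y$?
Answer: $\sqrt{63941} \approx 252.87$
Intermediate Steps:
$J{\left(Y \right)} = -2 + 4 Y$
$\sqrt{\left(J{\left(189 \right)} + 114637\right) - 51450} = \sqrt{\left(\left(-2 + 4 \cdot 189\right) + 114637\right) - 51450} = \sqrt{\left(\left(-2 + 756\right) + 114637\right) - 51450} = \sqrt{\left(754 + 114637\right) - 51450} = \sqrt{115391 - 51450} = \sqrt{63941}$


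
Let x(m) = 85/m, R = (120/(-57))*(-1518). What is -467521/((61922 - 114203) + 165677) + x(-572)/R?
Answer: -811902385159/196922586432 ≈ -4.1230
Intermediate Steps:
R = 60720/19 (R = (120*(-1/57))*(-1518) = -40/19*(-1518) = 60720/19 ≈ 3195.8)
-467521/((61922 - 114203) + 165677) + x(-572)/R = -467521/((61922 - 114203) + 165677) + (85/(-572))/(60720/19) = -467521/(-52281 + 165677) + (85*(-1/572))*(19/60720) = -467521/113396 - 85/572*19/60720 = -467521*1/113396 - 323/6946368 = -467521/113396 - 323/6946368 = -811902385159/196922586432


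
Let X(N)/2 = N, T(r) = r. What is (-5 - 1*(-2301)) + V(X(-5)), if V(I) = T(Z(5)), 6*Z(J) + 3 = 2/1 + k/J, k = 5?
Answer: 2296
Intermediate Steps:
Z(J) = -⅙ + 5/(6*J) (Z(J) = -½ + (2/1 + 5/J)/6 = -½ + (2*1 + 5/J)/6 = -½ + (2 + 5/J)/6 = -½ + (⅓ + 5/(6*J)) = -⅙ + 5/(6*J))
X(N) = 2*N
V(I) = 0 (V(I) = (⅙)*(5 - 1*5)/5 = (⅙)*(⅕)*(5 - 5) = (⅙)*(⅕)*0 = 0)
(-5 - 1*(-2301)) + V(X(-5)) = (-5 - 1*(-2301)) + 0 = (-5 + 2301) + 0 = 2296 + 0 = 2296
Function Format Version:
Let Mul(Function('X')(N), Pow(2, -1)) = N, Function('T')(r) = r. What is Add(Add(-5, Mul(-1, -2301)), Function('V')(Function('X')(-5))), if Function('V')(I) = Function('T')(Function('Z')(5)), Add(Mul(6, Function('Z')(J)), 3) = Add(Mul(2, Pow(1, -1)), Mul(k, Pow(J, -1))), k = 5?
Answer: 2296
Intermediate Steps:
Function('Z')(J) = Add(Rational(-1, 6), Mul(Rational(5, 6), Pow(J, -1))) (Function('Z')(J) = Add(Rational(-1, 2), Mul(Rational(1, 6), Add(Mul(2, Pow(1, -1)), Mul(5, Pow(J, -1))))) = Add(Rational(-1, 2), Mul(Rational(1, 6), Add(Mul(2, 1), Mul(5, Pow(J, -1))))) = Add(Rational(-1, 2), Mul(Rational(1, 6), Add(2, Mul(5, Pow(J, -1))))) = Add(Rational(-1, 2), Add(Rational(1, 3), Mul(Rational(5, 6), Pow(J, -1)))) = Add(Rational(-1, 6), Mul(Rational(5, 6), Pow(J, -1))))
Function('X')(N) = Mul(2, N)
Function('V')(I) = 0 (Function('V')(I) = Mul(Rational(1, 6), Pow(5, -1), Add(5, Mul(-1, 5))) = Mul(Rational(1, 6), Rational(1, 5), Add(5, -5)) = Mul(Rational(1, 6), Rational(1, 5), 0) = 0)
Add(Add(-5, Mul(-1, -2301)), Function('V')(Function('X')(-5))) = Add(Add(-5, Mul(-1, -2301)), 0) = Add(Add(-5, 2301), 0) = Add(2296, 0) = 2296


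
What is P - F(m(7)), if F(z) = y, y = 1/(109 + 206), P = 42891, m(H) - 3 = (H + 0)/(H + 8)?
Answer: 13510664/315 ≈ 42891.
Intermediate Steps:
m(H) = 3 + H/(8 + H) (m(H) = 3 + (H + 0)/(H + 8) = 3 + H/(8 + H))
y = 1/315 ≈ 0.0031746
F(z) = 1/315
P - F(m(7)) = 42891 - 1*1/315 = 42891 - 1/315 = 13510664/315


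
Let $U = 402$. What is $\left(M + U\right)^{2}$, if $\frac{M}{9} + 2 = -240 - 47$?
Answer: $4835601$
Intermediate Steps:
$M = -2601$ ($M = -18 + 9 \left(-240 - 47\right) = -18 + 9 \left(-287\right) = -18 - 2583 = -2601$)
$\left(M + U\right)^{2} = \left(-2601 + 402\right)^{2} = \left(-2199\right)^{2} = 4835601$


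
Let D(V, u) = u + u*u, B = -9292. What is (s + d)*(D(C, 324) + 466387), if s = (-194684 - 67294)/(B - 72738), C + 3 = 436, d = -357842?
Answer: -8390512117197367/41015 ≈ -2.0457e+11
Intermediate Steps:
C = 433 (C = -3 + 436 = 433)
D(V, u) = u + u²
s = 130989/41015 (s = (-194684 - 67294)/(-9292 - 72738) = -261978/(-82030) = -261978*(-1/82030) = 130989/41015 ≈ 3.1937)
(s + d)*(D(C, 324) + 466387) = (130989/41015 - 357842)*(324*(1 + 324) + 466387) = -14676758641*(324*325 + 466387)/41015 = -14676758641*(105300 + 466387)/41015 = -14676758641/41015*571687 = -8390512117197367/41015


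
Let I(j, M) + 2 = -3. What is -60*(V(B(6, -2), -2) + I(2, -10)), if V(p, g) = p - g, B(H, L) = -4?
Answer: 420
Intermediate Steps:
I(j, M) = -5 (I(j, M) = -2 - 3 = -5)
-60*(V(B(6, -2), -2) + I(2, -10)) = -60*((-4 - 1*(-2)) - 5) = -60*((-4 + 2) - 5) = -60*(-2 - 5) = -60*(-7) = 420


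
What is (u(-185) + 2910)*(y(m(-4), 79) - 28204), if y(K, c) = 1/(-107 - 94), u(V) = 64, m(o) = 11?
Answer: -16859620870/201 ≈ -8.3879e+7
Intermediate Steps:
y(K, c) = -1/201 (y(K, c) = 1/(-201) = -1/201)
(u(-185) + 2910)*(y(m(-4), 79) - 28204) = (64 + 2910)*(-1/201 - 28204) = 2974*(-5669005/201) = -16859620870/201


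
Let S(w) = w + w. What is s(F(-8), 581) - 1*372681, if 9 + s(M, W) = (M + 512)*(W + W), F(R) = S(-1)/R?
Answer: 445089/2 ≈ 2.2254e+5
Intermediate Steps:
S(w) = 2*w
F(R) = -2/R (F(R) = (2*(-1))/R = -2/R)
s(M, W) = -9 + 2*W*(512 + M) (s(M, W) = -9 + (M + 512)*(W + W) = -9 + (512 + M)*(2*W) = -9 + 2*W*(512 + M))
s(F(-8), 581) - 1*372681 = (-9 + 1024*581 + 2*(-2/(-8))*581) - 1*372681 = (-9 + 594944 + 2*(-2*(-⅛))*581) - 372681 = (-9 + 594944 + 2*(¼)*581) - 372681 = (-9 + 594944 + 581/2) - 372681 = 1190451/2 - 372681 = 445089/2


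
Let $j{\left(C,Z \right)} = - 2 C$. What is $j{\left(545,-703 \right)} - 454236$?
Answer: $-455326$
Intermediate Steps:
$j{\left(545,-703 \right)} - 454236 = \left(-2\right) 545 - 454236 = -1090 - 454236 = -455326$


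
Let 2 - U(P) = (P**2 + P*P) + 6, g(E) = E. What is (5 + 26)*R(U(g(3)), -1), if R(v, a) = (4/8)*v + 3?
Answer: -248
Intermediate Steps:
U(P) = -4 - 2*P**2 (U(P) = 2 - ((P**2 + P*P) + 6) = 2 - ((P**2 + P**2) + 6) = 2 - (2*P**2 + 6) = 2 - (6 + 2*P**2) = 2 + (-6 - 2*P**2) = -4 - 2*P**2)
R(v, a) = 3 + v/2 (R(v, a) = (4*(1/8))*v + 3 = v/2 + 3 = 3 + v/2)
(5 + 26)*R(U(g(3)), -1) = (5 + 26)*(3 + (-4 - 2*3**2)/2) = 31*(3 + (-4 - 2*9)/2) = 31*(3 + (-4 - 18)/2) = 31*(3 + (1/2)*(-22)) = 31*(3 - 11) = 31*(-8) = -248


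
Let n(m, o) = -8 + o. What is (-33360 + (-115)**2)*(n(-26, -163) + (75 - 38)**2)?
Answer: -24121730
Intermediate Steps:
(-33360 + (-115)**2)*(n(-26, -163) + (75 - 38)**2) = (-33360 + (-115)**2)*((-8 - 163) + (75 - 38)**2) = (-33360 + 13225)*(-171 + 37**2) = -20135*(-171 + 1369) = -20135*1198 = -24121730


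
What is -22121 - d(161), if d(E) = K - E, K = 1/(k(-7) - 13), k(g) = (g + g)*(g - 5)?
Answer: -3403801/155 ≈ -21960.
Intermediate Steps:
k(g) = 2*g*(-5 + g) (k(g) = (2*g)*(-5 + g) = 2*g*(-5 + g))
K = 1/155 (K = 1/(2*(-7)*(-5 - 7) - 13) = 1/(2*(-7)*(-12) - 13) = 1/(168 - 13) = 1/155 ≈ 0.0064516)
d(E) = 1/155 - E
-22121 - d(161) = -22121 - (1/155 - 1*161) = -22121 - (1/155 - 161) = -22121 - 1*(-24954/155) = -22121 + 24954/155 = -3403801/155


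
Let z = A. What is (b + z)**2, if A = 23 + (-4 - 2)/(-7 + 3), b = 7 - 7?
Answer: 2401/4 ≈ 600.25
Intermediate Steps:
b = 0
A = 49/2 (A = 23 - 6/(-4) = 23 - 6*(-1/4) = 23 + 3/2 = 49/2 ≈ 24.500)
z = 49/2 ≈ 24.500
(b + z)**2 = (0 + 49/2)**2 = (49/2)**2 = 2401/4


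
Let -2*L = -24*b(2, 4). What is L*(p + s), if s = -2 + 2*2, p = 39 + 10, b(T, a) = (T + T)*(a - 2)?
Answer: 4896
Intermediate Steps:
b(T, a) = 2*T*(-2 + a) (b(T, a) = (2*T)*(-2 + a) = 2*T*(-2 + a))
p = 49
L = 96 (L = -(-12)*2*2*(-2 + 4) = -(-12)*2*2*2 = -(-12)*8 = -½*(-192) = 96)
s = 2 (s = -2 + 4 = 2)
L*(p + s) = 96*(49 + 2) = 96*51 = 4896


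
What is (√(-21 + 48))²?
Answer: 27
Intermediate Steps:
(√(-21 + 48))² = (√27)² = (3*√3)² = 27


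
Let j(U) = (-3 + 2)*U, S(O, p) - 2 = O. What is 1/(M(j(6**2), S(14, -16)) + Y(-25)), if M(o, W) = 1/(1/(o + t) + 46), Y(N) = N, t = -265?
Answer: -13845/345824 ≈ -0.040035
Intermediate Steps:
S(O, p) = 2 + O
j(U) = -U
M(o, W) = 1/(46 + 1/(-265 + o)) (M(o, W) = 1/(1/(o - 265) + 46) = 1/(1/(-265 + o) + 46) = 1/(46 + 1/(-265 + o)))
1/(M(j(6**2), S(14, -16)) + Y(-25)) = 1/((-265 - 1*6**2)/(-12189 + 46*(-1*6**2)) - 25) = 1/((-265 - 1*36)/(-12189 + 46*(-1*36)) - 25) = 1/((-265 - 36)/(-12189 + 46*(-36)) - 25) = 1/(-301/(-12189 - 1656) - 25) = 1/(-301/(-13845) - 25) = 1/(-1/13845*(-301) - 25) = 1/(301/13845 - 25) = 1/(-345824/13845) = -13845/345824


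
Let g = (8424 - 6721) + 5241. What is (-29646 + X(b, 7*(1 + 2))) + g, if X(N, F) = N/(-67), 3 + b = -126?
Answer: -1520905/67 ≈ -22700.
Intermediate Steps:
b = -129 (b = -3 - 126 = -129)
X(N, F) = -N/67 (X(N, F) = N*(-1/67) = -N/67)
g = 6944 (g = 1703 + 5241 = 6944)
(-29646 + X(b, 7*(1 + 2))) + g = (-29646 - 1/67*(-129)) + 6944 = (-29646 + 129/67) + 6944 = -1986153/67 + 6944 = -1520905/67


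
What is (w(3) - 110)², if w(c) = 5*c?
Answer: 9025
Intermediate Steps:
(w(3) - 110)² = (5*3 - 110)² = (15 - 110)² = (-95)² = 9025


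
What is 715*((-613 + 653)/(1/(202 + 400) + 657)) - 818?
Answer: -61262814/79103 ≈ -774.47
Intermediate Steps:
715*((-613 + 653)/(1/(202 + 400) + 657)) - 818 = 715*(40/(1/602 + 657)) - 818 = 715*(40/(395515/602)) - 818 = 715*(40*(602/395515)) - 818 = 715*(4816/79103) - 818 = 3443440/79103 - 818 = -61262814/79103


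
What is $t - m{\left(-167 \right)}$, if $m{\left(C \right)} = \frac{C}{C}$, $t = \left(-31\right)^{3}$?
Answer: $-29792$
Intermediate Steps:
$t = -29791$
$m{\left(C \right)} = 1$
$t - m{\left(-167 \right)} = -29791 - 1 = -29792$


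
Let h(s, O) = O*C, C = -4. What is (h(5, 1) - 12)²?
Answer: 256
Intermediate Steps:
h(s, O) = -4*O (h(s, O) = O*(-4) = -4*O)
(h(5, 1) - 12)² = (-4*1 - 12)² = (-4 - 12)² = (-16)² = 256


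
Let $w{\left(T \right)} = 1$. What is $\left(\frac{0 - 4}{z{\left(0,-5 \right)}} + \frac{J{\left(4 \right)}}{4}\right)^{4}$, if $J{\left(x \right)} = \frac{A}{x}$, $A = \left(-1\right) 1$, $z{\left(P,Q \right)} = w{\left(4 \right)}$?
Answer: $\frac{17850625}{65536} \approx 272.38$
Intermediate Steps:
$z{\left(P,Q \right)} = 1$
$A = -1$
$J{\left(x \right)} = - \frac{1}{x}$
$\left(\frac{0 - 4}{z{\left(0,-5 \right)}} + \frac{J{\left(4 \right)}}{4}\right)^{4} = \left(\frac{0 - 4}{1} + \frac{\left(-1\right) \frac{1}{4}}{4}\right)^{4} = \left(\left(-4\right) 1 + \left(-1\right) \frac{1}{4} \cdot \frac{1}{4}\right)^{4} = \left(-4 - \frac{1}{16}\right)^{4} = \left(- \frac{65}{16}\right)^{4} = \frac{17850625}{65536}$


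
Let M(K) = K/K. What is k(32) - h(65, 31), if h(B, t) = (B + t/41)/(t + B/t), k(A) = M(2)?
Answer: -20755/21033 ≈ -0.98678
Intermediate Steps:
M(K) = 1
k(A) = 1
h(B, t) = (B + t/41)/(t + B/t) (h(B, t) = (B + t*(1/41))/(t + B/t) = (B + t/41)/(t + B/t))
k(32) - h(65, 31) = 1 - 31*(31 + 41*65)/(41*(65 + 31**2)) = 1 - 31*(31 + 2665)/(41*(65 + 961)) = 1 - 31*2696/(41*1026) = 1 - 1*41788/21033 = 1 - 41788/21033 = -20755/21033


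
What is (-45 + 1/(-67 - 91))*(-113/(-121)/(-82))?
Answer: 803543/1567676 ≈ 0.51257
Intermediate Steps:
(-45 + 1/(-67 - 91))*(-113/(-121)/(-82)) = (-45 + 1/(-158))*(-113*(-1/121)*(-1/82)) = (-45 - 1/158)*((113/121)*(-1/82)) = -7111/158*(-113/9922) = 803543/1567676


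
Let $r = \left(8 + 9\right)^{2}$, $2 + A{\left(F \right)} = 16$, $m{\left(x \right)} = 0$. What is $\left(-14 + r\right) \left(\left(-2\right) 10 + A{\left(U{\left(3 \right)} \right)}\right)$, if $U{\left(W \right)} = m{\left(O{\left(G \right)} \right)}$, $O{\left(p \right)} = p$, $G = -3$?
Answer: $-1650$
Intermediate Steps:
$U{\left(W \right)} = 0$
$A{\left(F \right)} = 14$ ($A{\left(F \right)} = -2 + 16 = 14$)
$r = 289$ ($r = 17^{2} = 289$)
$\left(-14 + r\right) \left(\left(-2\right) 10 + A{\left(U{\left(3 \right)} \right)}\right) = \left(-14 + 289\right) \left(\left(-2\right) 10 + 14\right) = 275 \left(-20 + 14\right) = 275 \left(-6\right) = -1650$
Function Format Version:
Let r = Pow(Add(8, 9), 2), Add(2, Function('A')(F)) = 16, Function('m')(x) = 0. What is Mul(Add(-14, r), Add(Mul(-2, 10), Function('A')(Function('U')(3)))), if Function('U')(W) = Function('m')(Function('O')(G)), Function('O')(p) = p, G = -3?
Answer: -1650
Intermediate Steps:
Function('U')(W) = 0
Function('A')(F) = 14 (Function('A')(F) = Add(-2, 16) = 14)
r = 289 (r = Pow(17, 2) = 289)
Mul(Add(-14, r), Add(Mul(-2, 10), Function('A')(Function('U')(3)))) = Mul(Add(-14, 289), Add(Mul(-2, 10), 14)) = Mul(275, Add(-20, 14)) = Mul(275, -6) = -1650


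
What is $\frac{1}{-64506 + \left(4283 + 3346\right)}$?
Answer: $- \frac{1}{56877} \approx -1.7582 \cdot 10^{-5}$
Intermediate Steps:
$\frac{1}{-64506 + \left(4283 + 3346\right)} = \frac{1}{-64506 + 7629} = \frac{1}{-56877} = - \frac{1}{56877}$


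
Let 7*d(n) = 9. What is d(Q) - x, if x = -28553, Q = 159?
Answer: 199880/7 ≈ 28554.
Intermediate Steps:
d(n) = 9/7 (d(n) = (1/7)*9 = 9/7)
d(Q) - x = 9/7 - 1*(-28553) = 9/7 + 28553 = 199880/7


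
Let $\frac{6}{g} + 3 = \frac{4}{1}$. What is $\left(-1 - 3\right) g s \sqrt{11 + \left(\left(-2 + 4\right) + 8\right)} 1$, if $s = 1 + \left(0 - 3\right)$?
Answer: $48 \sqrt{21} \approx 219.96$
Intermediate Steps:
$g = 6$ ($g = \frac{6}{-3 + \frac{4}{1}} = \frac{6}{-3 + 4 \cdot 1} = \frac{6}{-3 + 4} = \frac{6}{1} = 6 \cdot 1 = 6$)
$s = -2$ ($s = 1 - 3 = -2$)
$\left(-1 - 3\right) g s \sqrt{11 + \left(\left(-2 + 4\right) + 8\right)} 1 = \left(-1 - 3\right) 6 \left(-2\right) \sqrt{11 + \left(\left(-2 + 4\right) + 8\right)} 1 = \left(-1 - 3\right) 6 \left(-2\right) \sqrt{11 + \left(2 + 8\right)} 1 = \left(-4\right) 6 \left(-2\right) \sqrt{11 + 10} \cdot 1 = \left(-24\right) \left(-2\right) \sqrt{21} \cdot 1 = 48 \sqrt{21} \cdot 1 = 48 \sqrt{21}$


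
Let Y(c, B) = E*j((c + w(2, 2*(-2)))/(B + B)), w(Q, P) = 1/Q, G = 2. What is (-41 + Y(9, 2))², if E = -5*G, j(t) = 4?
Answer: 6561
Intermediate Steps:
E = -10 (E = -5*2 = -10)
Y(c, B) = -40 (Y(c, B) = -10*4 = -40)
(-41 + Y(9, 2))² = (-41 - 40)² = (-81)² = 6561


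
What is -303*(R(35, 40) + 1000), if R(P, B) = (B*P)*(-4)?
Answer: 1393800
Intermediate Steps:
R(P, B) = -4*B*P
-303*(R(35, 40) + 1000) = -303*(-4*40*35 + 1000) = -303*(-5600 + 1000) = -303*(-4600) = 1393800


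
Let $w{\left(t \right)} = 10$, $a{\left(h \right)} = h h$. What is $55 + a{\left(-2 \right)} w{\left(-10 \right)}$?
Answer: $95$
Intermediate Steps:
$a{\left(h \right)} = h^{2}$
$55 + a{\left(-2 \right)} w{\left(-10 \right)} = 55 + \left(-2\right)^{2} \cdot 10 = 55 + 4 \cdot 10 = 55 + 40 = 95$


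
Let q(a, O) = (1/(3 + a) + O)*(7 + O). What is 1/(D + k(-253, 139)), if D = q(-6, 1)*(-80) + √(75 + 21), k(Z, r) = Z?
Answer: -6117/4156657 - 36*√6/4156657 ≈ -0.0014928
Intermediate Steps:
q(a, O) = (7 + O)*(O + 1/(3 + a)) (q(a, O) = (O + 1/(3 + a))*(7 + O) = (7 + O)*(O + 1/(3 + a)))
D = -1280/3 + 4*√6 (D = ((7 + 3*1² + 22*1 - 6*1² + 7*1*(-6))/(3 - 6))*(-80) + √(75 + 21) = ((7 + 3*1 + 22 - 6*1 - 42)/(-3))*(-80) + √96 = -(7 + 3 + 22 - 6 - 42)/3*(-80) + 4*√6 = -⅓*(-16)*(-80) + 4*√6 = (16/3)*(-80) + 4*√6 = -1280/3 + 4*√6 ≈ -416.87)
1/(D + k(-253, 139)) = 1/((-1280/3 + 4*√6) - 253) = 1/(-2039/3 + 4*√6)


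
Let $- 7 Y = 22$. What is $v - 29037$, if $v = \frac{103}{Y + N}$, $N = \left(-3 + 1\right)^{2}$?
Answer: $- \frac{173501}{6} \approx -28917.0$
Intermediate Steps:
$Y = - \frac{22}{7}$ ($Y = \left(- \frac{1}{7}\right) 22 = - \frac{22}{7} \approx -3.1429$)
$N = 4$ ($N = \left(-2\right)^{2} = 4$)
$v = \frac{721}{6}$ ($v = \frac{103}{- \frac{22}{7} + 4} = \frac{103}{\frac{6}{7}} = 103 \cdot \frac{7}{6} = \frac{721}{6} \approx 120.17$)
$v - 29037 = \frac{721}{6} - 29037 = - \frac{173501}{6}$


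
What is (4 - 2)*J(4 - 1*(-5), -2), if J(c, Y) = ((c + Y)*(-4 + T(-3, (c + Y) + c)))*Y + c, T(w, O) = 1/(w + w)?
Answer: 404/3 ≈ 134.67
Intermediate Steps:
T(w, O) = 1/(2*w)
J(c, Y) = c + Y*(-25*Y/6 - 25*c/6) (J(c, Y) = ((c + Y)*(-4 + (1/2)/(-3)))*Y + c = ((Y + c)*(-4 + (1/2)*(-1/3)))*Y + c = ((Y + c)*(-4 - 1/6))*Y + c = ((Y + c)*(-25/6))*Y + c = (-25*Y/6 - 25*c/6)*Y + c = Y*(-25*Y/6 - 25*c/6) + c = c + Y*(-25*Y/6 - 25*c/6))
(4 - 2)*J(4 - 1*(-5), -2) = (4 - 2)*((4 - 1*(-5)) - 25/6*(-2)**2 - 25/6*(-2)*(4 - 1*(-5))) = 2*((4 + 5) - 25/6*4 - 25/6*(-2)*(4 + 5)) = 2*(9 - 50/3 - 25/6*(-2)*9) = 2*(9 - 50/3 + 75) = 2*(202/3) = 404/3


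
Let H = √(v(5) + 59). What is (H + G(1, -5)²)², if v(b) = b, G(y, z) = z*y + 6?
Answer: 81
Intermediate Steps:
G(y, z) = 6 + y*z (G(y, z) = y*z + 6 = 6 + y*z)
H = 8 (H = √(5 + 59) = √64 = 8)
(H + G(1, -5)²)² = (8 + (6 + 1*(-5))²)² = (8 + (6 - 5)²)² = (8 + 1²)² = (8 + 1)² = 9² = 81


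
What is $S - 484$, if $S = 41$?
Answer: $-443$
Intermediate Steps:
$S - 484 = 41 - 484 = -443$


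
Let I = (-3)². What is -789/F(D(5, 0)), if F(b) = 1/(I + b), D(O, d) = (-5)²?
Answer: -26826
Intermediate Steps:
D(O, d) = 25
I = 9
F(b) = 1/(9 + b)
-789/F(D(5, 0)) = -789/(1/(9 + 25)) = -789/(1/34) = -789/1/34 = -789*34 = -26826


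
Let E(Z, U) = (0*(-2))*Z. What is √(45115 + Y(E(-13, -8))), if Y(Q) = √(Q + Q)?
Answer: √45115 ≈ 212.40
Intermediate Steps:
E(Z, U) = 0 (E(Z, U) = 0*Z = 0)
Y(Q) = √2*√Q (Y(Q) = √(2*Q) = √2*√Q)
√(45115 + Y(E(-13, -8))) = √(45115 + √2*√0) = √(45115 + √2*0) = √(45115 + 0) = √45115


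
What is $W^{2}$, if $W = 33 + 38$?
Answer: $5041$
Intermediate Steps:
$W = 71$
$W^{2} = 71^{2} = 5041$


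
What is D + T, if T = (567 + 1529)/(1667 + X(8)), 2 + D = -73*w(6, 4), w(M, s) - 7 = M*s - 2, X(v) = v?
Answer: -3547229/1675 ≈ -2117.8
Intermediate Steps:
w(M, s) = 5 + M*s (w(M, s) = 7 + (M*s - 2) = 7 + (-2 + M*s) = 5 + M*s)
D = -2119 (D = -2 - 73*(5 + 6*4) = -2 - 73*(5 + 24) = -2 - 73*29 = -2 - 2117 = -2119)
T = 2096/1675 (T = (567 + 1529)/(1667 + 8) = 2096/1675 ≈ 1.2513)
D + T = -2119 + 2096/1675 = -3547229/1675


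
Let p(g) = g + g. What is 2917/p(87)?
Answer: 2917/174 ≈ 16.764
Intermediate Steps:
p(g) = 2*g
2917/p(87) = 2917/((2*87)) = 2917/174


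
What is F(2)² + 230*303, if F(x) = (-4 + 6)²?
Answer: 69706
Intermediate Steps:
F(x) = 4 (F(x) = 2² = 4)
F(2)² + 230*303 = 4² + 230*303 = 16 + 69690 = 69706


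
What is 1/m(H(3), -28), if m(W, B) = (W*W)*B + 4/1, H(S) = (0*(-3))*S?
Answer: ¼ ≈ 0.25000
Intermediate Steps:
H(S) = 0 (H(S) = 0*S = 0)
m(W, B) = 4 + B*W² (m(W, B) = W²*B + 4*1 = B*W² + 4 = 4 + B*W²)
1/m(H(3), -28) = 1/(4 - 28*0²) = 1/(4 - 28*0) = 1/(4 + 0) = 1/4 = ¼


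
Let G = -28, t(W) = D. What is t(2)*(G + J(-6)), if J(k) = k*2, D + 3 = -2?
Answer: 200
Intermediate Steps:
D = -5 (D = -3 - 2 = -5)
t(W) = -5
J(k) = 2*k
t(2)*(G + J(-6)) = -5*(-28 + 2*(-6)) = -5*(-28 - 12) = -5*(-40) = 200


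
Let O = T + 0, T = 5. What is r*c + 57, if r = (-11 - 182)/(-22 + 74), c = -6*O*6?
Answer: 9426/13 ≈ 725.08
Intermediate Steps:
O = 5 (O = 5 + 0 = 5)
c = -180 (c = -6*5*6 = -30*6 = -180)
r = -193/52 ≈ -3.7115
r*c + 57 = -193/52*(-180) + 57 = 8685/13 + 57 = 9426/13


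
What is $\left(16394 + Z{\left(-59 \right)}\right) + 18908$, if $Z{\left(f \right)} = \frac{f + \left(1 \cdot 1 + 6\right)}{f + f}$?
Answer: $\frac{2082844}{59} \approx 35302.0$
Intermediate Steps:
$Z{\left(f \right)} = \frac{7 + f}{2 f}$ ($Z{\left(f \right)} = \frac{f + \left(1 + 6\right)}{2 f} = \left(f + 7\right) \frac{1}{2 f} = \left(7 + f\right) \frac{1}{2 f} = \frac{7 + f}{2 f}$)
$\left(16394 + Z{\left(-59 \right)}\right) + 18908 = \left(16394 + \frac{7 - 59}{2 \left(-59\right)}\right) + 18908 = \left(16394 + \frac{1}{2} \left(- \frac{1}{59}\right) \left(-52\right)\right) + 18908 = \left(16394 + \frac{26}{59}\right) + 18908 = \frac{967272}{59} + 18908 = \frac{2082844}{59}$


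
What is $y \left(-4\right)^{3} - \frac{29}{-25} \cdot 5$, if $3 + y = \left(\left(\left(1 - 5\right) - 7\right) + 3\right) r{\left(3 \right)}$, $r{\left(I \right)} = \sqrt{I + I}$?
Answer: $\frac{5568}{5} + \frac{14848 \sqrt{6}}{5} \approx 8387.6$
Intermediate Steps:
$r{\left(I \right)} = \sqrt{2} \sqrt{I}$ ($r{\left(I \right)} = \sqrt{2 I} = \sqrt{2} \sqrt{I}$)
$y = -3 - 8 \sqrt{6}$ ($y = -3 + \left(\left(\left(1 - 5\right) - 7\right) + 3\right) \sqrt{2} \sqrt{3} = -3 + \left(\left(-4 - 7\right) + 3\right) \sqrt{6} = -3 + \left(-11 + 3\right) \sqrt{6} = -3 - 8 \sqrt{6} \approx -22.596$)
$y \left(-4\right)^{3} - \frac{29}{-25} \cdot 5 = \left(-3 - 8 \sqrt{6}\right) \left(-4\right)^{3} - \frac{29}{-25} \cdot 5 = \left(-3 - 8 \sqrt{6}\right) \left(-64\right) \left(-29\right) \left(- \frac{1}{25}\right) 5 = \left(192 + 512 \sqrt{6}\right) \frac{29}{25} \cdot 5 = \left(192 + 512 \sqrt{6}\right) \frac{29}{5} = \frac{5568}{5} + \frac{14848 \sqrt{6}}{5}$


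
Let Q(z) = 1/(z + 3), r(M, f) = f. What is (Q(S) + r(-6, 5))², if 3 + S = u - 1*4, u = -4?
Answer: 1521/64 ≈ 23.766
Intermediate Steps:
S = -11 (S = -3 + (-4 - 1*4) = -3 + (-4 - 4) = -3 - 8 = -11)
Q(z) = 1/(3 + z)
(Q(S) + r(-6, 5))² = (1/(3 - 11) + 5)² = (1/(-8) + 5)² = (-⅛ + 5)² = (39/8)² = 1521/64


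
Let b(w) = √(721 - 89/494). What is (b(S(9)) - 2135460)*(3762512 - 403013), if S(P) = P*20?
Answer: -7174075734540 + 775269*√19545110/38 ≈ -7.1740e+12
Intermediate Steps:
S(P) = 20*P
b(w) = 3*√19545110/494 (b(w) = √(721 - 89*1/494) = √(721 - 89/494) = √(356085/494) = 3*√19545110/494)
(b(S(9)) - 2135460)*(3762512 - 403013) = (3*√19545110/494 - 2135460)*(3762512 - 403013) = (-2135460 + 3*√19545110/494)*3359499 = -7174075734540 + 775269*√19545110/38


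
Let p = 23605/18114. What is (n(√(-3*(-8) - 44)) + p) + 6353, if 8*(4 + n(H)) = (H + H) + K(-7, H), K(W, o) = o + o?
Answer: 115029391/18114 + I*√5 ≈ 6350.3 + 2.2361*I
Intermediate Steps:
K(W, o) = 2*o
p = 23605/18114 (p = 23605*(1/18114) = 23605/18114 ≈ 1.3031)
n(H) = -4 + H/2 (n(H) = -4 + ((H + H) + 2*H)/8 = -4 + (2*H + 2*H)/8 = -4 + (4*H)/8 = -4 + H/2)
(n(√(-3*(-8) - 44)) + p) + 6353 = ((-4 + √(-3*(-8) - 44)/2) + 23605/18114) + 6353 = ((-4 + √(24 - 44)/2) + 23605/18114) + 6353 = ((-4 + √(-20)/2) + 23605/18114) + 6353 = ((-4 + (2*I*√5)/2) + 23605/18114) + 6353 = ((-4 + I*√5) + 23605/18114) + 6353 = (-48851/18114 + I*√5) + 6353 = 115029391/18114 + I*√5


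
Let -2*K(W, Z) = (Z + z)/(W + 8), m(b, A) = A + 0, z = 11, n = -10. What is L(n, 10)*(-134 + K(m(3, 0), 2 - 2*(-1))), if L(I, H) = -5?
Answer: 10795/16 ≈ 674.69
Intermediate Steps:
m(b, A) = A
K(W, Z) = -(11 + Z)/(2*(8 + W)) (K(W, Z) = -(Z + 11)/(2*(W + 8)) = -(11 + Z)/(2*(8 + W)))
L(n, 10)*(-134 + K(m(3, 0), 2 - 2*(-1))) = -5*(-134 + (-11 - (2 - 2*(-1)))/(2*(8 + 0))) = -5*(-134 + (1/2)*(-11 - (2 + 2))/8) = -5*(-134 + (1/2)*(1/8)*(-11 - 1*4)) = -5*(-134 + (1/2)*(1/8)*(-11 - 4)) = -5*(-134 + (1/2)*(1/8)*(-15)) = -5*(-134 - 15/16) = -5*(-2159/16) = 10795/16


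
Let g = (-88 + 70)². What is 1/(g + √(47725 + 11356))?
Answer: 324/45895 - √59081/45895 ≈ 0.0017635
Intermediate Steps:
g = 324 (g = (-18)² = 324)
1/(g + √(47725 + 11356)) = 1/(324 + √(47725 + 11356)) = 1/(324 + √59081)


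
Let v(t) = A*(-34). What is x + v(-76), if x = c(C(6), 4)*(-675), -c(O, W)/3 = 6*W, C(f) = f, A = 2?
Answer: 48532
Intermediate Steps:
v(t) = -68 (v(t) = 2*(-34) = -68)
c(O, W) = -18*W
x = 48600 (x = -18*4*(-675) = -72*(-675) = 48600)
x + v(-76) = 48600 - 68 = 48532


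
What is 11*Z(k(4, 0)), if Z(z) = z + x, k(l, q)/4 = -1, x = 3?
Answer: -11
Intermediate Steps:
k(l, q) = -4 (k(l, q) = 4*(-1) = -4)
Z(z) = 3 + z (Z(z) = z + 3 = 3 + z)
11*Z(k(4, 0)) = 11*(3 - 4) = 11*(-1) = -11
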